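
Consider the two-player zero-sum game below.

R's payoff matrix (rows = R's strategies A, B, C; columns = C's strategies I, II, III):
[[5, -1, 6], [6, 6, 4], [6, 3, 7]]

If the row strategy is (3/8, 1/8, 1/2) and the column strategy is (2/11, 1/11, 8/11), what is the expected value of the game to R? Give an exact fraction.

Against (2/11, 1/11, 8/11), each row's expected payoff is A: 57/11; B: 50/11; C: 71/11.
Taking the (3/8, 1/8, 1/2)-weighted average: (3/8)·(57/11) + (1/8)·(50/11) + (1/2)·(71/11) = 505/88.

505/88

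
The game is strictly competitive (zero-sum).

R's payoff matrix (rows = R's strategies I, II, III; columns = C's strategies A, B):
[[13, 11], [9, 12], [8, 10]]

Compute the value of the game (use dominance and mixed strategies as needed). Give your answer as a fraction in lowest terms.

57/5

Row III is strictly dominated by row II, so R never plays it.
The remaining 2×2 game on (I, II) × (A, B) has no saddle point. Let R play I with probability p; indifference gives 13p + 9(1−p) = 11p + 12(1−p), so p = 3/5.
Similarly C's optimal q on A is 1/5, and the value is 13·(1/5) + (11)·(4/5) = 57/5.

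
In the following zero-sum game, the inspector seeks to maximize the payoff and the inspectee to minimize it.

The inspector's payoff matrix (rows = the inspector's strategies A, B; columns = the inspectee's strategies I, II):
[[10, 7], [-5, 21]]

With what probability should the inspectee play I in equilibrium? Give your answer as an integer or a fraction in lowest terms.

Row minima are 7 and -5, so the inspector's maximin is 7; column maxima are 10 and 21, so the inspectee's minimax is 10. These differ, so the equilibrium is in mixed strategies.
Let the inspectee play I with probability q. The inspector is indifferent when 10q + 7(1−q) = −5q + 21(1−q), giving q = 14/29.

14/29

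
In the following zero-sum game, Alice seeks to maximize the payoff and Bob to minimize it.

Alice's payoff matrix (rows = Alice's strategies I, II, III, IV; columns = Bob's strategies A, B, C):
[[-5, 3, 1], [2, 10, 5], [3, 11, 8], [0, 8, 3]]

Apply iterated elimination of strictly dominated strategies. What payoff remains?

3

Column B is strictly dominated by A for Bob (-5<3, 2<10, 3<11, 0<8); eliminate B.
Row II is strictly dominated by row III (3>2, 8>5); eliminate II.
Row I is strictly dominated by row III (3>-5, 8>1); eliminate I.
Column C is strictly dominated by A for Bob (3<8, 0<3); eliminate C.
Row IV is strictly dominated by row III (3>0); eliminate IV.
Only (III, A) remains, with payoff 3.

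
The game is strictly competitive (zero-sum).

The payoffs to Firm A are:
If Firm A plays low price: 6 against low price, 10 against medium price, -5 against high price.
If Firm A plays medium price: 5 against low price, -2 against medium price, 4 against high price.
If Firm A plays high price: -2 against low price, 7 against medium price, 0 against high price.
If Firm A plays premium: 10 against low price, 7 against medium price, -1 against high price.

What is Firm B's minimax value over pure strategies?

4

The worst case (largest entry) in each column is low price: 10, medium price: 10, high price: 4.
The best (smallest) of these is 4.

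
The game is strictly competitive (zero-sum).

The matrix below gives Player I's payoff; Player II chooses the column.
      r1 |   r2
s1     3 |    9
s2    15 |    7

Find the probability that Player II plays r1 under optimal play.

1/7

Row minima are 3 and 7, so Player I's maximin is 7; column maxima are 15 and 9, so Player II's minimax is 9. These differ, so the equilibrium is in mixed strategies.
Let Player II play r1 with probability q. Player I is indifferent when 3q + 9(1−q) = 15q + 7(1−q), giving q = 1/7.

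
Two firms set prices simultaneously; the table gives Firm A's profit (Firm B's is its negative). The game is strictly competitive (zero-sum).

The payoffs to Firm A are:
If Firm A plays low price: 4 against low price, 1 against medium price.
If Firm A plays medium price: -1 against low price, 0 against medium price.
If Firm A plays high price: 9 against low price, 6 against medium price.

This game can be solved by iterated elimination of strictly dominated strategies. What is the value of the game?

6

Row medium price is strictly dominated by row low price (4>-1, 1>0); eliminate medium price.
Row low price is strictly dominated by row high price (9>4, 6>1); eliminate low price.
Column low price is strictly dominated by medium price for Firm B (6<9); eliminate low price.
Only (high price, medium price) remains, with payoff 6.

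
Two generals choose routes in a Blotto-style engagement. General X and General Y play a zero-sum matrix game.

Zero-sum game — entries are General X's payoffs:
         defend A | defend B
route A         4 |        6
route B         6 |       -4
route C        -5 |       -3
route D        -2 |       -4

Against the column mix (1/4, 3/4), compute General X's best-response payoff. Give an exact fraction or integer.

11/2

route A: (4)·(1/4) + (6)·(3/4) = 11/2.
route B: (6)·(1/4) + (-4)·(3/4) = -3/2.
route C: (-5)·(1/4) + (-3)·(3/4) = -7/2.
route D: (-2)·(1/4) + (-4)·(3/4) = -7/2.
The best pure response is route A with expected payoff 11/2.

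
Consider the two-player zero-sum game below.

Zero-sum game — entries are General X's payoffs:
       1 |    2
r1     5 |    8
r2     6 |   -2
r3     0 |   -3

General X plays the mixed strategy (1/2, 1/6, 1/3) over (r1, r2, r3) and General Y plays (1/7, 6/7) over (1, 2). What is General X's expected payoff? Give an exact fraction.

39/14

Against (1/7, 6/7), each row's expected payoff is r1: 53/7; r2: -6/7; r3: -18/7.
Taking the (1/2, 1/6, 1/3)-weighted average: (1/2)·(53/7) + (1/6)·(-6/7) + (1/3)·(-18/7) = 39/14.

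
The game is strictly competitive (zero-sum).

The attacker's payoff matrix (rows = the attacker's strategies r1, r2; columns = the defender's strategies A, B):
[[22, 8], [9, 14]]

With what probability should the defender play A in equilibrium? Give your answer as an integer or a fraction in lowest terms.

6/19

Row minima are 8 and 9, so the attacker's maximin is 9; column maxima are 22 and 14, so the defender's minimax is 14. These differ, so the equilibrium is in mixed strategies.
Let the defender play A with probability q. The attacker is indifferent when 22q + 8(1−q) = 9q + 14(1−q), giving q = 6/19.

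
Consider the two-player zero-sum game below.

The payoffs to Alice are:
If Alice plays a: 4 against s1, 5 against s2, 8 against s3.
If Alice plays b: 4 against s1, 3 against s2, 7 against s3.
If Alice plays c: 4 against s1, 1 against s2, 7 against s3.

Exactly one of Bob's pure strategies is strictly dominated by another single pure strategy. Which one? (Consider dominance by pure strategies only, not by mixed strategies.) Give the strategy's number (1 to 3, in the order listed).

3

Bob prefers columns that give Alice less. Compare s3 with s1: 4 < 8, 4 < 7, 4 < 7.
So s1 strictly dominates s3 for Bob; s3 is strictly dominated.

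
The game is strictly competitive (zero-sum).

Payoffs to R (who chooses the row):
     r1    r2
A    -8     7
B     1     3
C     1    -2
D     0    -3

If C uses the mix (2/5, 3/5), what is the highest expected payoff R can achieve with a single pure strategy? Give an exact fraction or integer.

A: (-8)·(2/5) + (7)·(3/5) = 1.
B: (1)·(2/5) + (3)·(3/5) = 11/5.
C: (1)·(2/5) + (-2)·(3/5) = -4/5.
D: (0)·(2/5) + (-3)·(3/5) = -9/5.
The best pure response is B with expected payoff 11/5.

11/5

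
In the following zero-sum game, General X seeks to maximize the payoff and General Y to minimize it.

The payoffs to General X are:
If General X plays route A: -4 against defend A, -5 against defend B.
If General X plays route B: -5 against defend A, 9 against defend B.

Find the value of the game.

Row minima are -5 and -5, so General X's maximin is -5; column maxima are -4 and 9, so General Y's minimax is -4. These differ, so the equilibrium is in mixed strategies.
Let General X play route A with probability p. General Y is indifferent when −4p − 5(1−p) = −5p + 9(1−p), giving p = 14/15.
Let General Y play defend A with probability q. General X is indifferent when −4q − 5(1−q) = −5q + 9(1−q), giving q = 14/15.
The value is -4·(14/15) + (-5)·(1/15) = -61/15.

-61/15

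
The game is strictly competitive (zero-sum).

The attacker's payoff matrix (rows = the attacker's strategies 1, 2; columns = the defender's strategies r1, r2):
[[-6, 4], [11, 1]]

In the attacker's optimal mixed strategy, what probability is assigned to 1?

Row minima are -6 and 1, so the attacker's maximin is 1; column maxima are 11 and 4, so the defender's minimax is 4. These differ, so the equilibrium is in mixed strategies.
Let the attacker play 1 with probability p. The defender is indifferent when −6p + 11(1−p) = 4p + (1−p), giving p = 1/2.

1/2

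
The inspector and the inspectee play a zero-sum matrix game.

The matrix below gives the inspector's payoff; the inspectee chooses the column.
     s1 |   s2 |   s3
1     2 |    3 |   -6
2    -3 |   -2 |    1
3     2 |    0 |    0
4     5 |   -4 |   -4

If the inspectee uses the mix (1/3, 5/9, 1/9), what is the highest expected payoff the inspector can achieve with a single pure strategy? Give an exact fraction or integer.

5/3

1: (2)·(1/3) + (3)·(5/9) + (-6)·(1/9) = 5/3.
2: (-3)·(1/3) + (-2)·(5/9) + (1)·(1/9) = -2.
3: (2)·(1/3) + (0)·(5/9) + (0)·(1/9) = 2/3.
4: (5)·(1/3) + (-4)·(5/9) + (-4)·(1/9) = -1.
The best pure response is 1 with expected payoff 5/3.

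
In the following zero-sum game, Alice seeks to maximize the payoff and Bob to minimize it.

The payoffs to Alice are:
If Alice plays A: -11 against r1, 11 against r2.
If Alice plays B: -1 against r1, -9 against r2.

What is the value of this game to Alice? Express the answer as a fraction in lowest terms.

-11/3

Row minima are -11 and -9, so Alice's maximin is -9; column maxima are -1 and 11, so Bob's minimax is -1. These differ, so the equilibrium is in mixed strategies.
Let Alice play A with probability p. Bob is indifferent when −11p − (1−p) = 11p − 9(1−p), giving p = 4/15.
Let Bob play r1 with probability q. Alice is indifferent when −11q + 11(1−q) = −q − 9(1−q), giving q = 2/3.
The value is -11·(2/3) + (11)·(1/3) = -11/3.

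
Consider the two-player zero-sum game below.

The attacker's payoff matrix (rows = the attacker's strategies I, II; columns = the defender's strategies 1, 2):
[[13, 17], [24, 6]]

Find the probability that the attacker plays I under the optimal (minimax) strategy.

9/11

Row minima are 13 and 6, so the attacker's maximin is 13; column maxima are 24 and 17, so the defender's minimax is 17. These differ, so the equilibrium is in mixed strategies.
Let the attacker play I with probability p. The defender is indifferent when 13p + 24(1−p) = 17p + 6(1−p), giving p = 9/11.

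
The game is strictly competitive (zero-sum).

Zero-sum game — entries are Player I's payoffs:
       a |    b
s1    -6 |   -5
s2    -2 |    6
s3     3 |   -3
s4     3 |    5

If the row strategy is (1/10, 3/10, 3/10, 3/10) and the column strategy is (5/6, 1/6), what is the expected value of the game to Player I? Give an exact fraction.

49/60

Against (5/6, 1/6), each row's expected payoff is s1: -35/6; s2: -2/3; s3: 2; s4: 10/3.
Taking the (1/10, 3/10, 3/10, 3/10)-weighted average: (1/10)·(-35/6) + (3/10)·(-2/3) + (3/10)·(2) + (3/10)·(10/3) = 49/60.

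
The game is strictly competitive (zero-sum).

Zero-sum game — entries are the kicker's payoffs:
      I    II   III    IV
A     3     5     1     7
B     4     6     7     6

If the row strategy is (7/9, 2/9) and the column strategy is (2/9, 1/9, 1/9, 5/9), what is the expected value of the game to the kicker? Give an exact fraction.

Against (2/9, 1/9, 1/9, 5/9), each row's expected payoff is A: 47/9; B: 17/3.
Taking the (7/9, 2/9)-weighted average: (7/9)·(47/9) + (2/9)·(17/3) = 431/81.

431/81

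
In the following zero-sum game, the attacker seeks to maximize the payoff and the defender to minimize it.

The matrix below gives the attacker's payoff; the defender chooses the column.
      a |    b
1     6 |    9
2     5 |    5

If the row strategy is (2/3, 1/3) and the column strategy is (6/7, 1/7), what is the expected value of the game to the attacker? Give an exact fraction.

Against (6/7, 1/7), each row's expected payoff is 1: 45/7; 2: 5.
Taking the (2/3, 1/3)-weighted average: (2/3)·(45/7) + (1/3)·(5) = 125/21.

125/21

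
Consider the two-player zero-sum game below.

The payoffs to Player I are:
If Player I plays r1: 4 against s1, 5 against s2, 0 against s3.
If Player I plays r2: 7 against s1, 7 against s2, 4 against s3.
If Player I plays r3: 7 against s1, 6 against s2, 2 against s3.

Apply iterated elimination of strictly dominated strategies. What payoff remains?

4

Row r1 is strictly dominated by row r2 (7>4, 7>5, 4>0); eliminate r1.
Column s1 is strictly dominated by s3 for Player II (4<7, 2<7); eliminate s1.
Column s2 is strictly dominated by s3 for Player II (4<7, 2<6); eliminate s2.
Row r3 is strictly dominated by row r2 (4>2); eliminate r3.
Only (r2, s3) remains, with payoff 4.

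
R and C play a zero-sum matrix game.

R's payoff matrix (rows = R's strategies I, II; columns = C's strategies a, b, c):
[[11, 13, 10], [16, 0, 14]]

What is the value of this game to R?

182/17

Column a is strictly dominated by c for C (it gives R more in every row).
The remaining 2×2 game on (I, II) × (b, c) has no saddle point. Let R play I with probability p; indifference gives 13p = 10p + 14(1−p), so p = 14/17.
Similarly C's optimal q on b is 4/17, and the value is 13·(4/17) + (10)·(13/17) = 182/17.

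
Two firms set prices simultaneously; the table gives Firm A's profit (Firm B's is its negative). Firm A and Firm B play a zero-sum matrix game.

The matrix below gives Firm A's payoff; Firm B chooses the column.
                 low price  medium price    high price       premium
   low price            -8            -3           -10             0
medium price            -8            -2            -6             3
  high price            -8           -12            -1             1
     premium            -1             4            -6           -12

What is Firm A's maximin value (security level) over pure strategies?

The worst-case payoff for each row is low price: -10, medium price: -8, high price: -12, premium: -12.
The best of these is -8.

-8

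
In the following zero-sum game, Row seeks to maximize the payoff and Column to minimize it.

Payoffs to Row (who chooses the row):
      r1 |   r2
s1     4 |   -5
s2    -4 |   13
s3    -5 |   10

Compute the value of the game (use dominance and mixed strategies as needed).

Row s3 is strictly dominated by row s2, so Row never plays it.
The remaining 2×2 game on (s1, s2) × (r1, r2) has no saddle point. Let Row play s1 with probability p; indifference gives 4p − 4(1−p) = −5p + 13(1−p), so p = 17/26.
Similarly Column's optimal q on r1 is 9/13, and the value is 4·(9/13) + (-5)·(4/13) = 16/13.

16/13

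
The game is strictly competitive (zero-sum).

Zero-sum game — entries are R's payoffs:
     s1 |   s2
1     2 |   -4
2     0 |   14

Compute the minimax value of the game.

Row minima are -4 and 0, so R's maximin is 0; column maxima are 2 and 14, so C's minimax is 2. These differ, so the equilibrium is in mixed strategies.
Let R play 1 with probability p. C is indifferent when 2p = −4p + 14(1−p), giving p = 7/10.
Let C play s1 with probability q. R is indifferent when 2q − 4(1−q) = 14(1−q), giving q = 9/10.
The value is 2·(9/10) + (-4)·(1/10) = 7/5.

7/5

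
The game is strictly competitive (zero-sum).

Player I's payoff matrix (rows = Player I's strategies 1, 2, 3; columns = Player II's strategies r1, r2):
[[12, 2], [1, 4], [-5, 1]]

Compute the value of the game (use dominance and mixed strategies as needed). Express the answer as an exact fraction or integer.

Row 3 is strictly dominated by row 2, so Player I never plays it.
The remaining 2×2 game on (1, 2) × (r1, r2) has no saddle point. Let Player I play 1 with probability p; indifference gives 12p + (1−p) = 2p + 4(1−p), so p = 3/13.
Similarly Player II's optimal q on r1 is 2/13, and the value is 12·(2/13) + (2)·(11/13) = 46/13.

46/13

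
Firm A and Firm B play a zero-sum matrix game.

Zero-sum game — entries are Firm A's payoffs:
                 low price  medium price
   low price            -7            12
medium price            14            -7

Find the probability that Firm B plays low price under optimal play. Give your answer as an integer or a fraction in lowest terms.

19/40

Row minima are -7 and -7, so Firm A's maximin is -7; column maxima are 14 and 12, so Firm B's minimax is 12. These differ, so the equilibrium is in mixed strategies.
Let Firm B play low price with probability q. Firm A is indifferent when −7q + 12(1−q) = 14q − 7(1−q), giving q = 19/40.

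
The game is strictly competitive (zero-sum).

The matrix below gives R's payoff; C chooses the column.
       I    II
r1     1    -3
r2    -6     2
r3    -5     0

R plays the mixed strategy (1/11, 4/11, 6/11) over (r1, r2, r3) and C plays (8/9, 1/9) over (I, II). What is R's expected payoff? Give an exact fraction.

Against (8/9, 1/9), each row's expected payoff is r1: 5/9; r2: -46/9; r3: -40/9.
Taking the (1/11, 4/11, 6/11)-weighted average: (1/11)·(5/9) + (4/11)·(-46/9) + (6/11)·(-40/9) = -419/99.

-419/99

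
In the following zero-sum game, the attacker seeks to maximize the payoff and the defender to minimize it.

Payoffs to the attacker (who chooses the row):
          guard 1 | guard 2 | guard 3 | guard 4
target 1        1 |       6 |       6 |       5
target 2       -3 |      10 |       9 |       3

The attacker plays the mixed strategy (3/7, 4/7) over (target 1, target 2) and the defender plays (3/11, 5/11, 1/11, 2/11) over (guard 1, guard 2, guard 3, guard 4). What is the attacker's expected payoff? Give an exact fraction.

53/11

Against (3/11, 5/11, 1/11, 2/11), each row's expected payoff is target 1: 49/11; target 2: 56/11.
Taking the (3/7, 4/7)-weighted average: (3/7)·(49/11) + (4/7)·(56/11) = 53/11.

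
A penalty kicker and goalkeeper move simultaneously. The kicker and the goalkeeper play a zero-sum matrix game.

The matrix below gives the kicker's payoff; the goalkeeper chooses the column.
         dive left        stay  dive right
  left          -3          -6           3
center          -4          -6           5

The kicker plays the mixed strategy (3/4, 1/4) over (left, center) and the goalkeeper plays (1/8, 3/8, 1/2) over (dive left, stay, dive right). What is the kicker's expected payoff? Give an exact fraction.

Against (1/8, 3/8, 1/2), each row's expected payoff is left: -9/8; center: -1/4.
Taking the (3/4, 1/4)-weighted average: (3/4)·(-9/8) + (1/4)·(-1/4) = -29/32.

-29/32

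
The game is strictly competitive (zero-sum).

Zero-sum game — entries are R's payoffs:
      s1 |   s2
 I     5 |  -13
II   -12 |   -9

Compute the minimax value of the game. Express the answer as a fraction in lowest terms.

Row minima are -13 and -12, so R's maximin is -12; column maxima are 5 and -9, so C's minimax is -9. These differ, so the equilibrium is in mixed strategies.
Let R play I with probability p. C is indifferent when 5p − 12(1−p) = −13p − 9(1−p), giving p = 1/7.
Let C play s1 with probability q. R is indifferent when 5q − 13(1−q) = −12q − 9(1−q), giving q = 4/21.
The value is 5·(4/21) + (-13)·(17/21) = -67/7.

-67/7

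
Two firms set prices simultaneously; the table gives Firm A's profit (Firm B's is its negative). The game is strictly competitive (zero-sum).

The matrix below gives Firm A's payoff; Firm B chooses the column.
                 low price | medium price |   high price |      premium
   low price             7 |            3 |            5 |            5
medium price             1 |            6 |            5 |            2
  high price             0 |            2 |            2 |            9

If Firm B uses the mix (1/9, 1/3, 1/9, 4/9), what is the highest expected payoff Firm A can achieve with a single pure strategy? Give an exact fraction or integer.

44/9

low price: (7)·(1/9) + (3)·(1/3) + (5)·(1/9) + (5)·(4/9) = 41/9.
medium price: (1)·(1/9) + (6)·(1/3) + (5)·(1/9) + (2)·(4/9) = 32/9.
high price: (0)·(1/9) + (2)·(1/3) + (2)·(1/9) + (9)·(4/9) = 44/9.
The best pure response is high price with expected payoff 44/9.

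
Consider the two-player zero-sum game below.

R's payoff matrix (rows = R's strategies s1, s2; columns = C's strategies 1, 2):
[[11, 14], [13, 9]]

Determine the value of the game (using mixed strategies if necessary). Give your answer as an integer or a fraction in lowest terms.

83/7

Row minima are 11 and 9, so R's maximin is 11; column maxima are 13 and 14, so C's minimax is 13. These differ, so the equilibrium is in mixed strategies.
Let R play s1 with probability p. C is indifferent when 11p + 13(1−p) = 14p + 9(1−p), giving p = 4/7.
Let C play 1 with probability q. R is indifferent when 11q + 14(1−q) = 13q + 9(1−q), giving q = 5/7.
The value is 11·(5/7) + (14)·(2/7) = 83/7.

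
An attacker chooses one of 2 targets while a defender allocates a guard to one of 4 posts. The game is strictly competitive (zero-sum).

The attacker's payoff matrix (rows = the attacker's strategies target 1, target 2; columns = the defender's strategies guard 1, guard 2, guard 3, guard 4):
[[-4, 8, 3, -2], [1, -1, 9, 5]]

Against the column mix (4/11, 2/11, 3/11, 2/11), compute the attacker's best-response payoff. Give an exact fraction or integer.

39/11

target 1: (-4)·(4/11) + (8)·(2/11) + (3)·(3/11) + (-2)·(2/11) = 5/11.
target 2: (1)·(4/11) + (-1)·(2/11) + (9)·(3/11) + (5)·(2/11) = 39/11.
The best pure response is target 2 with expected payoff 39/11.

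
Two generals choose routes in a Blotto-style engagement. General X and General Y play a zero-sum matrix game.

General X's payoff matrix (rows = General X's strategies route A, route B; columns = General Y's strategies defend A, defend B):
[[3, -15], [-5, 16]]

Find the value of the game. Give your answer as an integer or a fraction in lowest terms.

-9/13

Row minima are -15 and -5, so General X's maximin is -5; column maxima are 3 and 16, so General Y's minimax is 3. These differ, so the equilibrium is in mixed strategies.
Let General X play route A with probability p. General Y is indifferent when 3p − 5(1−p) = −15p + 16(1−p), giving p = 7/13.
Let General Y play defend A with probability q. General X is indifferent when 3q − 15(1−q) = −5q + 16(1−q), giving q = 31/39.
The value is 3·(31/39) + (-15)·(8/39) = -9/13.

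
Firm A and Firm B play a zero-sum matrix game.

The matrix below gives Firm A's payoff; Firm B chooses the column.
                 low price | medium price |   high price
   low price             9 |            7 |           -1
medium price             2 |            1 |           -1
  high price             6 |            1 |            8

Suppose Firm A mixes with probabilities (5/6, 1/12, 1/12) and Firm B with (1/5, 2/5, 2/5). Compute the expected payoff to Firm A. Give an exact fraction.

59/15

Against (1/5, 2/5, 2/5), each row's expected payoff is low price: 21/5; medium price: 2/5; high price: 24/5.
Taking the (5/6, 1/12, 1/12)-weighted average: (5/6)·(21/5) + (1/12)·(2/5) + (1/12)·(24/5) = 59/15.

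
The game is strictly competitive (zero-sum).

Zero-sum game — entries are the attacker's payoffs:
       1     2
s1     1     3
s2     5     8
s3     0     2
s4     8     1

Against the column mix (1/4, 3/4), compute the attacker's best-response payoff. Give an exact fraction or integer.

s1: (1)·(1/4) + (3)·(3/4) = 5/2.
s2: (5)·(1/4) + (8)·(3/4) = 29/4.
s3: (0)·(1/4) + (2)·(3/4) = 3/2.
s4: (8)·(1/4) + (1)·(3/4) = 11/4.
The best pure response is s2 with expected payoff 29/4.

29/4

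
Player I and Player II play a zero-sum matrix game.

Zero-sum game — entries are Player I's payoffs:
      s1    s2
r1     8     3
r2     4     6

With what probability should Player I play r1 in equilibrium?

2/7

Row minima are 3 and 4, so Player I's maximin is 4; column maxima are 8 and 6, so Player II's minimax is 6. These differ, so the equilibrium is in mixed strategies.
Let Player I play r1 with probability p. Player II is indifferent when 8p + 4(1−p) = 3p + 6(1−p), giving p = 2/7.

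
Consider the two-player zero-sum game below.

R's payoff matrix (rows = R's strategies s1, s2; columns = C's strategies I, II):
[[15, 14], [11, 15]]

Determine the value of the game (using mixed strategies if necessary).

Row minima are 14 and 11, so R's maximin is 14; column maxima are 15 and 15, so C's minimax is 15. These differ, so the equilibrium is in mixed strategies.
Let R play s1 with probability p. C is indifferent when 15p + 11(1−p) = 14p + 15(1−p), giving p = 4/5.
Let C play I with probability q. R is indifferent when 15q + 14(1−q) = 11q + 15(1−q), giving q = 1/5.
The value is 15·(1/5) + (14)·(4/5) = 71/5.

71/5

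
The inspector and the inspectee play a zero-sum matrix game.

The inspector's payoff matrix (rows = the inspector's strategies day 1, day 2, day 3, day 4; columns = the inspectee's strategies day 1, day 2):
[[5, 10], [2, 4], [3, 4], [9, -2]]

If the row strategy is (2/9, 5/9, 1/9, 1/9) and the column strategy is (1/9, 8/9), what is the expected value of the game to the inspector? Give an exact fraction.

Against (1/9, 8/9), each row's expected payoff is day 1: 85/9; day 2: 34/9; day 3: 35/9; day 4: -7/9.
Taking the (2/9, 5/9, 1/9, 1/9)-weighted average: (2/9)·(85/9) + (5/9)·(34/9) + (1/9)·(35/9) + (1/9)·(-7/9) = 368/81.

368/81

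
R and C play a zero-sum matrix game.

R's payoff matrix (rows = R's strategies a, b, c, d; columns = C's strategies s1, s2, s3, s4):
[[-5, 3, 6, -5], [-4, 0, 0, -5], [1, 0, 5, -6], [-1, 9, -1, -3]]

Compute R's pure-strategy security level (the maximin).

The worst-case payoff for each row is a: -5, b: -5, c: -6, d: -3.
The best of these is -3.

-3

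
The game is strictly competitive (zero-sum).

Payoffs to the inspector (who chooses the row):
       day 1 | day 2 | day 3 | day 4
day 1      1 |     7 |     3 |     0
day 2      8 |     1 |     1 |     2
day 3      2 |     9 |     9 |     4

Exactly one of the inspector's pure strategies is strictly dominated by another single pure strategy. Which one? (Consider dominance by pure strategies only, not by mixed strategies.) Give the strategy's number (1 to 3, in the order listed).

1

Compare day 1 with day 3: 2 > 1, 9 > 7, 9 > 3, 4 > 0.
So day 3 strictly dominates day 1 for the inspector; day 1 is strictly dominated.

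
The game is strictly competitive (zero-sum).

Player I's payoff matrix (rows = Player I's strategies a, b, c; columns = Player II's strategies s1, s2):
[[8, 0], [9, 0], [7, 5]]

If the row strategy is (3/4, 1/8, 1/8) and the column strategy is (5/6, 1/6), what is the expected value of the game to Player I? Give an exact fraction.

Against (5/6, 1/6), each row's expected payoff is a: 20/3; b: 15/2; c: 20/3.
Taking the (3/4, 1/8, 1/8)-weighted average: (3/4)·(20/3) + (1/8)·(15/2) + (1/8)·(20/3) = 325/48.

325/48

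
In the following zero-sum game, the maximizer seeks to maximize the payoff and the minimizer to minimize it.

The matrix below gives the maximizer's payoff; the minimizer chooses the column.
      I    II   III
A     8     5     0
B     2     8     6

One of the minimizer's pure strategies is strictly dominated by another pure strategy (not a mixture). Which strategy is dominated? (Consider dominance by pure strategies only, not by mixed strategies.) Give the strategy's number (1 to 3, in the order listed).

The minimizer prefers columns that give the maximizer less. Compare II with III: 0 < 5, 6 < 8.
So III strictly dominates II for the minimizer; II is strictly dominated.

2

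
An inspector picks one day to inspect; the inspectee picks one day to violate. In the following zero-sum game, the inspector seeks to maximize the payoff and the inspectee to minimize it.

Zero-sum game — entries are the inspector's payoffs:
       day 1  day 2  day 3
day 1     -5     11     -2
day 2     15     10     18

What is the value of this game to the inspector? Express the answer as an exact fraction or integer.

215/21

Column day 3 is strictly dominated by day 1 for the inspectee (it gives the inspector more in every row).
The remaining 2×2 game on (day 1, day 2) × (day 1, day 2) has no saddle point. Let the inspector play day 1 with probability p; indifference gives −5p + 15(1−p) = 11p + 10(1−p), so p = 5/21.
Similarly the inspectee's optimal q on day 1 is 1/21, and the value is -5·(1/21) + (11)·(20/21) = 215/21.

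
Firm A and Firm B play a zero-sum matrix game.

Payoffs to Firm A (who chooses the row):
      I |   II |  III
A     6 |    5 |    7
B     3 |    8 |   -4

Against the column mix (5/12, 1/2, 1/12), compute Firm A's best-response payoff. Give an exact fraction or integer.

A: (6)·(5/12) + (5)·(1/2) + (7)·(1/12) = 67/12.
B: (3)·(5/12) + (8)·(1/2) + (-4)·(1/12) = 59/12.
The best pure response is A with expected payoff 67/12.

67/12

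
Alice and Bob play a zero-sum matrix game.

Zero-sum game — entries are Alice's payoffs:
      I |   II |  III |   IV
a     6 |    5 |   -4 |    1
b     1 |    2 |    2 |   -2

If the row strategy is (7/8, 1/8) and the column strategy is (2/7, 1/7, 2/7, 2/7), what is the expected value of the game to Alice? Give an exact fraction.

Against (2/7, 1/7, 2/7, 2/7), each row's expected payoff is a: 11/7; b: 4/7.
Taking the (7/8, 1/8)-weighted average: (7/8)·(11/7) + (1/8)·(4/7) = 81/56.

81/56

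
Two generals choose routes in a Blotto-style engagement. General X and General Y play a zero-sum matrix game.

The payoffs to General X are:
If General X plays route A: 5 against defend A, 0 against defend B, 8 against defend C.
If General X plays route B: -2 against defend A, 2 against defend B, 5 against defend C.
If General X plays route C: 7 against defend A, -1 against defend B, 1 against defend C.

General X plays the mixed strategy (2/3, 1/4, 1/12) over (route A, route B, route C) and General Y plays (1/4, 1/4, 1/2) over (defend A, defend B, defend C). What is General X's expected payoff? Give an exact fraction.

103/24

Against (1/4, 1/4, 1/2), each row's expected payoff is route A: 21/4; route B: 5/2; route C: 2.
Taking the (2/3, 1/4, 1/12)-weighted average: (2/3)·(21/4) + (1/4)·(5/2) + (1/12)·(2) = 103/24.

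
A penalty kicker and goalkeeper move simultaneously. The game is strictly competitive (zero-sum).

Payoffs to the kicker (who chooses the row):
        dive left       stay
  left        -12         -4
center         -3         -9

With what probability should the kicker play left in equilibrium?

Row minima are -12 and -9, so the kicker's maximin is -9; column maxima are -3 and -4, so the goalkeeper's minimax is -4. These differ, so the equilibrium is in mixed strategies.
Let the kicker play left with probability p. The goalkeeper is indifferent when −12p − 3(1−p) = −4p − 9(1−p), giving p = 3/7.

3/7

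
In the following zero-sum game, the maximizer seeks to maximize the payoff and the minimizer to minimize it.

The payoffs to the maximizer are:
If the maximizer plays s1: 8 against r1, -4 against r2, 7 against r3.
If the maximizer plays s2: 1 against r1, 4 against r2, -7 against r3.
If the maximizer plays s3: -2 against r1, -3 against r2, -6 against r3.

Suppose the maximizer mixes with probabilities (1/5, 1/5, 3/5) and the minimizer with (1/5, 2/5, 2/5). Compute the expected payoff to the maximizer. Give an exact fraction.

-51/25

Against (1/5, 2/5, 2/5), each row's expected payoff is s1: 14/5; s2: -1; s3: -4.
Taking the (1/5, 1/5, 3/5)-weighted average: (1/5)·(14/5) + (1/5)·(-1) + (3/5)·(-4) = -51/25.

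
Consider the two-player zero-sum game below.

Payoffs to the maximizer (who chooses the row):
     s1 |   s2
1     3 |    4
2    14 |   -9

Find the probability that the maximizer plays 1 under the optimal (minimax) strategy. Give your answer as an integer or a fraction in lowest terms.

23/24

Row minima are 3 and -9, so the maximizer's maximin is 3; column maxima are 14 and 4, so the minimizer's minimax is 4. These differ, so the equilibrium is in mixed strategies.
Let the maximizer play 1 with probability p. The minimizer is indifferent when 3p + 14(1−p) = 4p − 9(1−p), giving p = 23/24.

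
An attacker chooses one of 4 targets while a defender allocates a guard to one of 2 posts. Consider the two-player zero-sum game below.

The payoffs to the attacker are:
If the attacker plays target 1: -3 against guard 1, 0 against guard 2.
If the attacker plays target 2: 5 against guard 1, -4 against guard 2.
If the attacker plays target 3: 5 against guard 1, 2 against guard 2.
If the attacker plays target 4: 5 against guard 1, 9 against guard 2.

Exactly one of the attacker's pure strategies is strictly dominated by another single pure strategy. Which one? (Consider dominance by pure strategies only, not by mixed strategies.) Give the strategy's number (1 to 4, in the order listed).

Compare target 1 with target 3: 5 > -3, 2 > 0.
So target 3 strictly dominates target 1 for the attacker; target 1 is strictly dominated.

1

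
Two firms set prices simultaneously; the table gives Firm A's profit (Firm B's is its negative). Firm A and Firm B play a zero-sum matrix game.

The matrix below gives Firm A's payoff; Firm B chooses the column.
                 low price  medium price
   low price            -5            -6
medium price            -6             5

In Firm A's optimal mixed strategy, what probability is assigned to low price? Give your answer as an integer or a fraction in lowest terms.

11/12

Row minima are -6 and -6, so Firm A's maximin is -6; column maxima are -5 and 5, so Firm B's minimax is -5. These differ, so the equilibrium is in mixed strategies.
Let Firm A play low price with probability p. Firm B is indifferent when −5p − 6(1−p) = −6p + 5(1−p), giving p = 11/12.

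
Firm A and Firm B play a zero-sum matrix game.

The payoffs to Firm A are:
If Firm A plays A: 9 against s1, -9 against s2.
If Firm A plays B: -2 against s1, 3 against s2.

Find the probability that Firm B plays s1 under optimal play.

Row minima are -9 and -2, so Firm A's maximin is -2; column maxima are 9 and 3, so Firm B's minimax is 3. These differ, so the equilibrium is in mixed strategies.
Let Firm B play s1 with probability q. Firm A is indifferent when 9q − 9(1−q) = −2q + 3(1−q), giving q = 12/23.

12/23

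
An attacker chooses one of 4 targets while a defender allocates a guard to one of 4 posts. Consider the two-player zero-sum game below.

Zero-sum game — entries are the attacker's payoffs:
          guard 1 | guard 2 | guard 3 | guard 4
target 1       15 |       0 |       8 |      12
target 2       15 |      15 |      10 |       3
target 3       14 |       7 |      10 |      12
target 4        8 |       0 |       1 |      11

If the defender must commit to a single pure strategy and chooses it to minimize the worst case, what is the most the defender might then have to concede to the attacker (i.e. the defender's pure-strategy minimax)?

The worst case (largest entry) in each column is guard 1: 15, guard 2: 15, guard 3: 10, guard 4: 12.
The best (smallest) of these is 10.

10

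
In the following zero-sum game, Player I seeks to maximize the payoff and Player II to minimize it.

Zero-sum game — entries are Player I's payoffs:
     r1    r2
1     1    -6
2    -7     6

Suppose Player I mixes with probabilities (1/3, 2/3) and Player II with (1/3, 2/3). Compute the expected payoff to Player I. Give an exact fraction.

-1/9

Against (1/3, 2/3), each row's expected payoff is 1: -11/3; 2: 5/3.
Taking the (1/3, 2/3)-weighted average: (1/3)·(-11/3) + (2/3)·(5/3) = -1/9.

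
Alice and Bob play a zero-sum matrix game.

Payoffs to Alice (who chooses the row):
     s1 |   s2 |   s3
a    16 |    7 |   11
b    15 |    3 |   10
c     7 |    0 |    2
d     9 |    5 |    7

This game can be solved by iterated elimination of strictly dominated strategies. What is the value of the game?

Column s1 is strictly dominated by s2 for Bob (7<16, 3<15, 0<7, 5<9); eliminate s1.
Row d is strictly dominated by row a (7>5, 11>7); eliminate d.
Row c is strictly dominated by row a (7>0, 11>2); eliminate c.
Row b is strictly dominated by row a (7>3, 11>10); eliminate b.
Column s3 is strictly dominated by s2 for Bob (7<11); eliminate s3.
Only (a, s2) remains, with payoff 7.

7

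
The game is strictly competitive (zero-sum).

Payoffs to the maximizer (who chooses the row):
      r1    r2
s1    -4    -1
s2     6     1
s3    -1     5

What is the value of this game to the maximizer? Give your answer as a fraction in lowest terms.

31/11

Row s1 is strictly dominated by row s3, so the maximizer never plays it.
The remaining 2×2 game on (s2, s3) × (r1, r2) has no saddle point. Let the maximizer play s2 with probability p; indifference gives 6p − (1−p) = p + 5(1−p), so p = 6/11.
Similarly the minimizer's optimal q on r1 is 4/11, and the value is 6·(4/11) + (1)·(7/11) = 31/11.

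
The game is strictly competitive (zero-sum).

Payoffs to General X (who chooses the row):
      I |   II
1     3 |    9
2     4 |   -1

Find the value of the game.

Row minima are 3 and -1, so General X's maximin is 3; column maxima are 4 and 9, so General Y's minimax is 4. These differ, so the equilibrium is in mixed strategies.
Let General X play 1 with probability p. General Y is indifferent when 3p + 4(1−p) = 9p − (1−p), giving p = 5/11.
Let General Y play I with probability q. General X is indifferent when 3q + 9(1−q) = 4q − (1−q), giving q = 10/11.
The value is 3·(10/11) + (9)·(1/11) = 39/11.

39/11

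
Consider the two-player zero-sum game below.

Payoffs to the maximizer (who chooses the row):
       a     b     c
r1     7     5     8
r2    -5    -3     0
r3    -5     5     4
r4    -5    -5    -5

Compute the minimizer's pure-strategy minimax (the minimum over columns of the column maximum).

The worst case (largest entry) in each column is a: 7, b: 5, c: 8.
The best (smallest) of these is 5.

5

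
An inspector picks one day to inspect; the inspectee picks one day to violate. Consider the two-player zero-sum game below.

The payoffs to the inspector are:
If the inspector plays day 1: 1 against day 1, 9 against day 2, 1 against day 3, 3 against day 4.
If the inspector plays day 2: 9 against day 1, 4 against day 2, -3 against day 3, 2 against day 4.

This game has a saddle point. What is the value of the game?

Row minima: 1, -3 → the inspector's maximin is 1.
Column maxima: 9, 9, 1, 3 → the inspectee's minimax is 1.
They coincide at (day 1, day 3), so the value is 1.

1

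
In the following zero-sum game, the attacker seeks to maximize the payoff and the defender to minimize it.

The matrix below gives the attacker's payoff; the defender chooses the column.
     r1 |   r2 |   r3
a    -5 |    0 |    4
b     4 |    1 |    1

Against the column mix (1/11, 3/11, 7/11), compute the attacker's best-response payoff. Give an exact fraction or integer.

23/11

a: (-5)·(1/11) + (0)·(3/11) + (4)·(7/11) = 23/11.
b: (4)·(1/11) + (1)·(3/11) + (1)·(7/11) = 14/11.
The best pure response is a with expected payoff 23/11.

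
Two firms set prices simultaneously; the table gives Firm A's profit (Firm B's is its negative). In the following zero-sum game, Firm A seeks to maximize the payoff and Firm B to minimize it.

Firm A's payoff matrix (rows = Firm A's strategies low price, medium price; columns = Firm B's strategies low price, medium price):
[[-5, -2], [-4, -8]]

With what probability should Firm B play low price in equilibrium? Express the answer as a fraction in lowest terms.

Row minima are -5 and -8, so Firm A's maximin is -5; column maxima are -4 and -2, so Firm B's minimax is -4. These differ, so the equilibrium is in mixed strategies.
Let Firm B play low price with probability q. Firm A is indifferent when −5q − 2(1−q) = −4q − 8(1−q), giving q = 6/7.

6/7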